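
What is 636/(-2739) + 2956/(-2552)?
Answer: -73633/52954 ≈ -1.3905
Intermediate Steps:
636/(-2739) + 2956/(-2552) = 636*(-1/2739) + 2956*(-1/2552) = -212/913 - 739/638 = -73633/52954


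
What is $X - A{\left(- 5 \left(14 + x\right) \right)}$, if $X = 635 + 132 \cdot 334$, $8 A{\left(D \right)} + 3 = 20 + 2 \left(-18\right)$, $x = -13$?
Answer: $\frac{357803}{8} \approx 44725.0$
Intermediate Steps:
$A{\left(D \right)} = - \frac{19}{8}$ ($A{\left(D \right)} = - \frac{3}{8} + \frac{20 + 2 \left(-18\right)}{8} = - \frac{3}{8} + \frac{20 - 36}{8} = - \frac{3}{8} + \frac{1}{8} \left(-16\right) = - \frac{3}{8} - 2 = - \frac{19}{8}$)
$X = 44723$ ($X = 635 + 44088 = 44723$)
$X - A{\left(- 5 \left(14 + x\right) \right)} = 44723 - - \frac{19}{8} = 44723 + \frac{19}{8} = \frac{357803}{8}$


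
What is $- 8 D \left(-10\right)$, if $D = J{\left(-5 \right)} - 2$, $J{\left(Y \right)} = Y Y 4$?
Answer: $7840$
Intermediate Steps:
$J{\left(Y \right)} = 4 Y^{2}$ ($J{\left(Y \right)} = Y^{2} \cdot 4 = 4 Y^{2}$)
$D = 98$ ($D = 4 \left(-5\right)^{2} - 2 = 4 \cdot 25 - 2 = 100 - 2 = 98$)
$- 8 D \left(-10\right) = \left(-8\right) 98 \left(-10\right) = \left(-784\right) \left(-10\right) = 7840$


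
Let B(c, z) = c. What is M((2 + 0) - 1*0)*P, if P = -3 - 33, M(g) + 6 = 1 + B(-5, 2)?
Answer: 360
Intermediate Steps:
M(g) = -10 (M(g) = -6 + (1 - 5) = -6 - 4 = -10)
P = -36
M((2 + 0) - 1*0)*P = -10*(-36) = 360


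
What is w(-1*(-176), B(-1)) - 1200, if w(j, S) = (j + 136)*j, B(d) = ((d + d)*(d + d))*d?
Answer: 53712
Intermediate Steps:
B(d) = 4*d³ (B(d) = ((2*d)*(2*d))*d = (4*d²)*d = 4*d³)
w(j, S) = j*(136 + j) (w(j, S) = (136 + j)*j = j*(136 + j))
w(-1*(-176), B(-1)) - 1200 = (-1*(-176))*(136 - 1*(-176)) - 1200 = 176*(136 + 176) - 1200 = 176*312 - 1200 = 54912 - 1200 = 53712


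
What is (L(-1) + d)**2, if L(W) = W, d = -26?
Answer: 729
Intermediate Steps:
(L(-1) + d)**2 = (-1 - 26)**2 = (-27)**2 = 729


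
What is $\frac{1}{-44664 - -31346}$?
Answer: $- \frac{1}{13318} \approx -7.5086 \cdot 10^{-5}$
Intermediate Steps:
$\frac{1}{-44664 - -31346} = \frac{1}{-44664 + 31346} = \frac{1}{-13318} = - \frac{1}{13318}$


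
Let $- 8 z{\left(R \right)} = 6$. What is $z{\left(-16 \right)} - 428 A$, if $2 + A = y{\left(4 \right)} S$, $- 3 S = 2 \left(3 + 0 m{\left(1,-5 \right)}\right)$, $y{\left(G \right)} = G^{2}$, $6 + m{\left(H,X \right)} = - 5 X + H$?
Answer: $\frac{58205}{4} \approx 14551.0$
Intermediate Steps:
$m{\left(H,X \right)} = -6 + H - 5 X$ ($m{\left(H,X \right)} = -6 + \left(- 5 X + H\right) = -6 + \left(H - 5 X\right) = -6 + H - 5 X$)
$z{\left(R \right)} = - \frac{3}{4}$ ($z{\left(R \right)} = \left(- \frac{1}{8}\right) 6 = - \frac{3}{4}$)
$S = -2$ ($S = - \frac{2 \left(3 + 0 \left(-6 + 1 - -25\right)\right)}{3} = - \frac{2 \left(3 + 0 \left(-6 + 1 + 25\right)\right)}{3} = - \frac{2 \left(3 + 0 \cdot 20\right)}{3} = - \frac{2 \left(3 + 0\right)}{3} = - \frac{2 \cdot 3}{3} = \left(- \frac{1}{3}\right) 6 = -2$)
$A = -34$ ($A = -2 + 4^{2} \left(-2\right) = -2 + 16 \left(-2\right) = -2 - 32 = -34$)
$z{\left(-16 \right)} - 428 A = - \frac{3}{4} - -14552 = - \frac{3}{4} + 14552 = \frac{58205}{4}$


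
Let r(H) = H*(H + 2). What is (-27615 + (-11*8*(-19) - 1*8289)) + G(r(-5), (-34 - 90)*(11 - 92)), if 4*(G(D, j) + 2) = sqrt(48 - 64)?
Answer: -34234 + I ≈ -34234.0 + 1.0*I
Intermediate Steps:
r(H) = H*(2 + H)
G(D, j) = -2 + I (G(D, j) = -2 + sqrt(48 - 64)/4 = -2 + sqrt(-16)/4 = -2 + (4*I)/4 = -2 + I)
(-27615 + (-11*8*(-19) - 1*8289)) + G(r(-5), (-34 - 90)*(11 - 92)) = (-27615 + (-11*8*(-19) - 1*8289)) + (-2 + I) = (-27615 + (-88*(-19) - 8289)) + (-2 + I) = (-27615 + (1672 - 8289)) + (-2 + I) = (-27615 - 6617) + (-2 + I) = -34232 + (-2 + I) = -34234 + I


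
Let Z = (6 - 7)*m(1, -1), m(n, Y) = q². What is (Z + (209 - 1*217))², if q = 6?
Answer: 1936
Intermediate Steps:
m(n, Y) = 36 (m(n, Y) = 6² = 36)
Z = -36 (Z = (6 - 7)*36 = -1*36 = -36)
(Z + (209 - 1*217))² = (-36 + (209 - 1*217))² = (-36 + (209 - 217))² = (-36 - 8)² = (-44)² = 1936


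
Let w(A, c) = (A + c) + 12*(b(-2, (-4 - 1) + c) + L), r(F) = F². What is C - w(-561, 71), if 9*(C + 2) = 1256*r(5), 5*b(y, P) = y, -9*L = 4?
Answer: 179416/45 ≈ 3987.0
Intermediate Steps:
L = -4/9 (L = -⅑*4 = -4/9 ≈ -0.44444)
b(y, P) = y/5
w(A, c) = -152/15 + A + c (w(A, c) = (A + c) + 12*((⅕)*(-2) - 4/9) = (A + c) + 12*(-⅖ - 4/9) = (A + c) + 12*(-38/45) = (A + c) - 152/15 = -152/15 + A + c)
C = 31382/9 (C = -2 + (1256*5²)/9 = -2 + (1256*25)/9 = -2 + (⅑)*31400 = -2 + 31400/9 = 31382/9 ≈ 3486.9)
C - w(-561, 71) = 31382/9 - (-152/15 - 561 + 71) = 31382/9 - 1*(-7502/15) = 31382/9 + 7502/15 = 179416/45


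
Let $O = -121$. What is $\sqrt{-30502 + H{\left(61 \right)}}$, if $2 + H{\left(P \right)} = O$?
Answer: $175 i \approx 175.0 i$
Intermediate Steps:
$H{\left(P \right)} = -123$ ($H{\left(P \right)} = -2 - 121 = -123$)
$\sqrt{-30502 + H{\left(61 \right)}} = \sqrt{-30502 - 123} = \sqrt{-30625} = 175 i$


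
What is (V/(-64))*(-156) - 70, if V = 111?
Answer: 3209/16 ≈ 200.56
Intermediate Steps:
(V/(-64))*(-156) - 70 = (111/(-64))*(-156) - 70 = (111*(-1/64))*(-156) - 70 = -111/64*(-156) - 70 = 4329/16 - 70 = 3209/16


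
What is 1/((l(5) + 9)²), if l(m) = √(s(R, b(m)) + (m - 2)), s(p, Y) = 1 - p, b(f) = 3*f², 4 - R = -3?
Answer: (9 + I*√3)⁻² ≈ 0.011054 - 0.0044185*I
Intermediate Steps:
R = 7 (R = 4 - 1*(-3) = 4 + 3 = 7)
l(m) = √(-8 + m) (l(m) = √((1 - 1*7) + (m - 2)) = √((1 - 7) + (-2 + m)) = √(-6 + (-2 + m)) = √(-8 + m))
1/((l(5) + 9)²) = 1/((√(-8 + 5) + 9)²) = 1/((√(-3) + 9)²) = 1/((I*√3 + 9)²) = 1/((9 + I*√3)²) = (9 + I*√3)⁻²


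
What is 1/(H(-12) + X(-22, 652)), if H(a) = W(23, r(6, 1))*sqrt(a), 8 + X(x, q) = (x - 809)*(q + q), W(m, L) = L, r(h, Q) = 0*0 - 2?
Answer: I/(4*(sqrt(3) - 270908*I)) ≈ -9.2282e-7 + 5.9001e-12*I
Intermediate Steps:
r(h, Q) = -2 (r(h, Q) = 0 - 2 = -2)
X(x, q) = -8 + 2*q*(-809 + x) (X(x, q) = -8 + (x - 809)*(q + q) = -8 + (-809 + x)*(2*q) = -8 + 2*q*(-809 + x))
H(a) = -2*sqrt(a)
1/(H(-12) + X(-22, 652)) = 1/(-4*I*sqrt(3) + (-8 - 1618*652 + 2*652*(-22))) = 1/(-4*I*sqrt(3) + (-8 - 1054936 - 28688)) = 1/(-4*I*sqrt(3) - 1083632) = 1/(-1083632 - 4*I*sqrt(3))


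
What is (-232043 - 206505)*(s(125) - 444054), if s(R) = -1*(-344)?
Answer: 194588133080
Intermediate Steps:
s(R) = 344
(-232043 - 206505)*(s(125) - 444054) = (-232043 - 206505)*(344 - 444054) = -438548*(-443710) = 194588133080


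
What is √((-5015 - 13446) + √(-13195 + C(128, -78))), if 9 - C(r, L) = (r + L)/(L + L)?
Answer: √(-112316724 + 78*I*√80221674)/78 ≈ 0.42256 + 135.87*I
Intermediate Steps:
C(r, L) = 9 - (L + r)/(2*L) (C(r, L) = 9 - (r + L)/(L + L) = 9 - (L + r)/(2*L))
√((-5015 - 13446) + √(-13195 + C(128, -78))) = √((-5015 - 13446) + √(-13195 + (½)*(-1*128 + 17*(-78))/(-78))) = √(-18461 + √(-13195 + (½)*(-1/78)*(-128 - 1326))) = √(-18461 + √(-13195 + (½)*(-1/78)*(-1454))) = √(-18461 + √(-13195 + 727/78)) = √(-18461 + √(-1028483/78)) = √(-18461 + I*√80221674/78)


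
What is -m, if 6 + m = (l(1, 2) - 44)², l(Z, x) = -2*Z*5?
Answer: -2910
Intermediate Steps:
l(Z, x) = -10*Z
m = 2910 (m = -6 + (-10*1 - 44)² = -6 + (-10 - 44)² = -6 + (-54)² = -6 + 2916 = 2910)
-m = -1*2910 = -2910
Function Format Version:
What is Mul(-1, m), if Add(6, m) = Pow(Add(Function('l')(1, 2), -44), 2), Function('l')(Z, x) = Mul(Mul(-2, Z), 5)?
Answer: -2910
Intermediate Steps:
Function('l')(Z, x) = Mul(-10, Z)
m = 2910 (m = Add(-6, Pow(Add(Mul(-10, 1), -44), 2)) = Add(-6, Pow(Add(-10, -44), 2)) = Add(-6, Pow(-54, 2)) = Add(-6, 2916) = 2910)
Mul(-1, m) = Mul(-1, 2910) = -2910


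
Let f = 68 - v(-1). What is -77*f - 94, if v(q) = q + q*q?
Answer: -5330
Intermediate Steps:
v(q) = q + q**2
f = 68 (f = 68 - (-1)*(1 - 1) = 68 - (-1)*0 = 68 - 1*0 = 68 + 0 = 68)
-77*f - 94 = -77*68 - 94 = -5236 - 94 = -5330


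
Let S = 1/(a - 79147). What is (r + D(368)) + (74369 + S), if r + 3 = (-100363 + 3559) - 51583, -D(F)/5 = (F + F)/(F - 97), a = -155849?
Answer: -4714811931787/63683916 ≈ -74035.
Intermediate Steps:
D(F) = -10*F/(-97 + F) (D(F) = -5*(F + F)/(F - 97) = -5*2*F/(-97 + F) = -10*F/(-97 + F))
r = -148390 (r = -3 + ((-100363 + 3559) - 51583) = -3 + (-96804 - 51583) = -3 - 148387 = -148390)
S = -1/234996 (S = 1/(-155849 - 79147) = 1/(-234996) = -1/234996 ≈ -4.2554e-6)
(r + D(368)) + (74369 + S) = (-148390 - 10*368/(-97 + 368)) + (74369 - 1/234996) = (-148390 - 10*368/271) + 17476417523/234996 = (-148390 - 10*368*1/271) + 17476417523/234996 = (-148390 - 3680/271) + 17476417523/234996 = -40217370/271 + 17476417523/234996 = -4714811931787/63683916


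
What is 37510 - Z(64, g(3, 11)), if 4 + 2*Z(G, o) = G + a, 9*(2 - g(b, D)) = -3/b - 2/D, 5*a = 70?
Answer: 37473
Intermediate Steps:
a = 14 (a = (⅕)*70 = 14)
g(b, D) = 2 + 1/(3*b) + 2/(9*D) (g(b, D) = 2 - (-3/b - 2/D)/9 = 2 + (1/(3*b) + 2/(9*D)) = 2 + 1/(3*b) + 2/(9*D))
Z(G, o) = 5 + G/2 (Z(G, o) = -2 + (G + 14)/2 = -2 + (14 + G)/2 = -2 + (7 + G/2) = 5 + G/2)
37510 - Z(64, g(3, 11)) = 37510 - (5 + (½)*64) = 37510 - (5 + 32) = 37510 - 1*37 = 37510 - 37 = 37473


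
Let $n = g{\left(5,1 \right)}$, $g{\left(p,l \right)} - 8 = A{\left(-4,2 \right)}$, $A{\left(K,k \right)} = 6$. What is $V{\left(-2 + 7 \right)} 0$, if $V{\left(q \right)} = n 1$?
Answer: $0$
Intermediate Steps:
$g{\left(p,l \right)} = 14$ ($g{\left(p,l \right)} = 8 + 6 = 14$)
$n = 14$
$V{\left(q \right)} = 14$ ($V{\left(q \right)} = 14 \cdot 1 = 14$)
$V{\left(-2 + 7 \right)} 0 = 14 \cdot 0 = 0$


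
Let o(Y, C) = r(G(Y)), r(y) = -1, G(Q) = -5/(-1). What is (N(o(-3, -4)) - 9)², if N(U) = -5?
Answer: 196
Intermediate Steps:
G(Q) = 5 (G(Q) = -5*(-1) = 5)
o(Y, C) = -1
(N(o(-3, -4)) - 9)² = (-5 - 9)² = (-14)² = 196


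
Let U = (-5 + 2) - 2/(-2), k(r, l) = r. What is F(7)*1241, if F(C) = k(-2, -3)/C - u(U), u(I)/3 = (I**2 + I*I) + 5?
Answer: -341275/7 ≈ -48754.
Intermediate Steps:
U = -2 (U = -3 - 2*(-1/2) = -3 + 1 = -2)
u(I) = 15 + 6*I**2 (u(I) = 3*((I**2 + I*I) + 5) = 3*((I**2 + I**2) + 5) = 3*(2*I**2 + 5) = 3*(5 + 2*I**2) = 15 + 6*I**2)
F(C) = -39 - 2/C (F(C) = -2/C - (15 + 6*(-2)**2) = -2/C - (15 + 6*4) = -2/C - (15 + 24) = -2/C - 1*39 = -2/C - 39 = -39 - 2/C)
F(7)*1241 = (-39 - 2/7)*1241 = -275/7*1241 = -341275/7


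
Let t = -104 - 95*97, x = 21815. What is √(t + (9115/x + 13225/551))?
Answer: 3*I*√5968440937932443/2404013 ≈ 96.408*I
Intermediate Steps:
t = -9319 (t = -104 - 9215 = -9319)
√(t + (9115/x + 13225/551)) = √(-9319 + (9115/21815 + 13225/551)) = √(-9319 + (9115*(1/21815) + 13225*(1/551))) = √(-9319 + (1823/4363 + 13225/551)) = √(-9319 + 58705148/2404013) = √(-22344291999/2404013) = 3*I*√5968440937932443/2404013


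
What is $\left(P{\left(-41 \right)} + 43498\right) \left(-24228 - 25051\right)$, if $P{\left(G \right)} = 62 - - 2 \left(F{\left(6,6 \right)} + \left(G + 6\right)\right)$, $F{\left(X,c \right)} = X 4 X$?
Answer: $-2157336062$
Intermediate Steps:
$F{\left(X,c \right)} = 4 X^{2}$ ($F{\left(X,c \right)} = 4 X X = 4 X^{2}$)
$P{\left(G \right)} = 362 + 2 G$ ($P{\left(G \right)} = 62 - - 2 \left(4 \cdot 6^{2} + \left(G + 6\right)\right) = 62 - - 2 \left(4 \cdot 36 + \left(6 + G\right)\right) = 62 - - 2 \left(144 + \left(6 + G\right)\right) = 62 - - 2 \left(150 + G\right) = 62 - \left(-300 - 2 G\right) = 62 + \left(300 + 2 G\right) = 362 + 2 G$)
$\left(P{\left(-41 \right)} + 43498\right) \left(-24228 - 25051\right) = \left(\left(362 + 2 \left(-41\right)\right) + 43498\right) \left(-24228 - 25051\right) = \left(\left(362 - 82\right) + 43498\right) \left(-49279\right) = \left(280 + 43498\right) \left(-49279\right) = 43778 \left(-49279\right) = -2157336062$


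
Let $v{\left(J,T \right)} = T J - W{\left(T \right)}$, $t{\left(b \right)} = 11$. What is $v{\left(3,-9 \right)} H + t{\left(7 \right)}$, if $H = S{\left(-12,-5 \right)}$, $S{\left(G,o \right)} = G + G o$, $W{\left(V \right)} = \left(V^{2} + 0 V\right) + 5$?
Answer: $-5413$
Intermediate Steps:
$W{\left(V \right)} = 5 + V^{2}$ ($W{\left(V \right)} = \left(V^{2} + 0\right) + 5 = V^{2} + 5 = 5 + V^{2}$)
$H = 48$ ($H = - 12 \left(1 - 5\right) = \left(-12\right) \left(-4\right) = 48$)
$v{\left(J,T \right)} = -5 - T^{2} + J T$ ($v{\left(J,T \right)} = T J - \left(5 + T^{2}\right) = J T - \left(5 + T^{2}\right) = -5 - T^{2} + J T$)
$v{\left(3,-9 \right)} H + t{\left(7 \right)} = \left(-5 - \left(-9\right)^{2} + 3 \left(-9\right)\right) 48 + 11 = \left(-5 - 81 - 27\right) 48 + 11 = \left(-113\right) 48 + 11 = -5424 + 11 = -5413$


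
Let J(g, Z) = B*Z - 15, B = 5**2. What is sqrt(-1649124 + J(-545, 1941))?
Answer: 3*I*sqrt(177846) ≈ 1265.2*I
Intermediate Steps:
B = 25
J(g, Z) = -15 + 25*Z (J(g, Z) = 25*Z - 15 = -15 + 25*Z)
sqrt(-1649124 + J(-545, 1941)) = sqrt(-1649124 + (-15 + 25*1941)) = sqrt(-1649124 + (-15 + 48525)) = sqrt(-1649124 + 48510) = sqrt(-1600614) = 3*I*sqrt(177846)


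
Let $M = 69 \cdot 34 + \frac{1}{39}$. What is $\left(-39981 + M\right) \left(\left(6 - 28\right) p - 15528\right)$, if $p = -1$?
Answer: $\frac{22759148584}{39} \approx 5.8357 \cdot 10^{8}$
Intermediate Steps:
$M = \frac{91495}{39}$ ($M = 2346 + \frac{1}{39} = \frac{91495}{39} \approx 2346.0$)
$\left(-39981 + M\right) \left(\left(6 - 28\right) p - 15528\right) = \left(-39981 + \frac{91495}{39}\right) \left(\left(6 - 28\right) \left(-1\right) - 15528\right) = - \frac{1467764 \left(\left(-22\right) \left(-1\right) - 15528\right)}{39} = - \frac{1467764 \left(22 - 15528\right)}{39} = \left(- \frac{1467764}{39}\right) \left(-15506\right) = \frac{22759148584}{39}$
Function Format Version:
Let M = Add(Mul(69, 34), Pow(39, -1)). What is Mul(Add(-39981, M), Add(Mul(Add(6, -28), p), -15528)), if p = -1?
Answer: Rational(22759148584, 39) ≈ 5.8357e+8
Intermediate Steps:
M = Rational(91495, 39) (M = Add(2346, Rational(1, 39)) = Rational(91495, 39) ≈ 2346.0)
Mul(Add(-39981, M), Add(Mul(Add(6, -28), p), -15528)) = Mul(Add(-39981, Rational(91495, 39)), Add(Mul(Add(6, -28), -1), -15528)) = Mul(Rational(-1467764, 39), Add(Mul(-22, -1), -15528)) = Mul(Rational(-1467764, 39), Add(22, -15528)) = Mul(Rational(-1467764, 39), -15506) = Rational(22759148584, 39)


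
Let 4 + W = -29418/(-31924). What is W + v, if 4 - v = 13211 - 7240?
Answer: -95294393/15962 ≈ -5970.1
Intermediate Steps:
v = -5967 (v = 4 - (13211 - 7240) = 4 - 1*5971 = 4 - 5971 = -5967)
W = -49139/15962 (W = -4 - 29418/(-31924) = -4 - 29418*(-1/31924) = -4 + 14709/15962 = -49139/15962 ≈ -3.0785)
W + v = -49139/15962 - 5967 = -95294393/15962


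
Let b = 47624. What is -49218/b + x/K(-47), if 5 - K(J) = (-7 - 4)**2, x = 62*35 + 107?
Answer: -7134321/345274 ≈ -20.663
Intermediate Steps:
x = 2277 (x = 2170 + 107 = 2277)
K(J) = -116 (K(J) = 5 - (-7 - 4)**2 = 5 - 1*(-11)**2 = 5 - 1*121 = 5 - 121 = -116)
-49218/b + x/K(-47) = -49218/47624 + 2277/(-116) = -49218*1/47624 + 2277*(-1/116) = -24609/23812 - 2277/116 = -7134321/345274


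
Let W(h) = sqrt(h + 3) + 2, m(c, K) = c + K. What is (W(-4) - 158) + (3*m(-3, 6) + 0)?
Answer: -147 + I ≈ -147.0 + 1.0*I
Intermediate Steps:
m(c, K) = K + c
W(h) = 2 + sqrt(3 + h) (W(h) = sqrt(3 + h) + 2 = 2 + sqrt(3 + h))
(W(-4) - 158) + (3*m(-3, 6) + 0) = ((2 + sqrt(3 - 4)) - 158) + (3*(6 - 3) + 0) = ((2 + sqrt(-1)) - 158) + (3*3 + 0) = ((2 + I) - 158) + (9 + 0) = (-156 + I) + 9 = -147 + I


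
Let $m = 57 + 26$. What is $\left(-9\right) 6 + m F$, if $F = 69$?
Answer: $5673$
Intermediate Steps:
$m = 83$
$\left(-9\right) 6 + m F = \left(-9\right) 6 + 83 \cdot 69 = -54 + 5727 = 5673$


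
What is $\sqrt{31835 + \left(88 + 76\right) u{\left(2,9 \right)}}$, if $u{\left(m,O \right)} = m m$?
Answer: $\sqrt{32491} \approx 180.25$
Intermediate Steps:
$u{\left(m,O \right)} = m^{2}$
$\sqrt{31835 + \left(88 + 76\right) u{\left(2,9 \right)}} = \sqrt{31835 + \left(88 + 76\right) 2^{2}} = \sqrt{31835 + 164 \cdot 4} = \sqrt{31835 + 656} = \sqrt{32491}$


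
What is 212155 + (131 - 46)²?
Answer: 219380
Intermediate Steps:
212155 + (131 - 46)² = 212155 + 85² = 212155 + 7225 = 219380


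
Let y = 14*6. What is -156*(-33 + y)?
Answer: -7956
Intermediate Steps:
y = 84
-156*(-33 + y) = -156*(-33 + 84) = -156*51 = -7956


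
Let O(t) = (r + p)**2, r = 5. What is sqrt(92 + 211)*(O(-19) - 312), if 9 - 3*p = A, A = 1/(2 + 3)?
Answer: -56039*sqrt(303)/225 ≈ -4335.4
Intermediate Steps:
A = 1/5 ≈ 0.20000
p = 44/15 (p = 3 - 1/3*1/5 = 3 - 1/15 = 44/15 ≈ 2.9333)
O(t) = 14161/225 (O(t) = (5 + 44/15)**2 = (119/15)**2 = 14161/225)
sqrt(92 + 211)*(O(-19) - 312) = sqrt(92 + 211)*(14161/225 - 312) = sqrt(303)*(-56039/225) = -56039*sqrt(303)/225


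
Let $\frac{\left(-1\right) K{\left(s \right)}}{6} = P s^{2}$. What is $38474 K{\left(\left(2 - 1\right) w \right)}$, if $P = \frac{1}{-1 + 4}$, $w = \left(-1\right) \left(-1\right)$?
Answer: $-76948$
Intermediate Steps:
$w = 1$
$P = \frac{1}{3} \approx 0.33333$
$K{\left(s \right)} = - 2 s^{2}$ ($K{\left(s \right)} = - 6 \frac{s^{2}}{3} = - 2 s^{2}$)
$38474 K{\left(\left(2 - 1\right) w \right)} = 38474 \left(- 2 \left(\left(2 - 1\right) 1\right)^{2}\right) = 38474 \left(- 2 \left(1 \cdot 1\right)^{2}\right) = 38474 \left(- 2 \cdot 1^{2}\right) = 38474 \left(\left(-2\right) 1\right) = 38474 \left(-2\right) = -76948$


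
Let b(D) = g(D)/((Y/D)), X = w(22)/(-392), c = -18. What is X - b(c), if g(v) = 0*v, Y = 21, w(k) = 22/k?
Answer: -1/392 ≈ -0.0025510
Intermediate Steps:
g(v) = 0
X = -1/392 (X = (22/22)/(-392) = (22*(1/22))*(-1/392) = 1*(-1/392) = -1/392 ≈ -0.0025510)
b(D) = 0 (b(D) = 0/((21/D)) = 0*(D/21) = 0)
X - b(c) = -1/392 - 1*0 = -1/392 + 0 = -1/392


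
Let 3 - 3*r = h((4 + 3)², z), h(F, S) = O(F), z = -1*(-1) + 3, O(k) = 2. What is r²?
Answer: ⅑ ≈ 0.11111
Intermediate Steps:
z = 4 (z = 1 + 3 = 4)
h(F, S) = 2
r = ⅓ (r = 1 - ⅓*2 = 1 - ⅔ = ⅓ ≈ 0.33333)
r² = (⅓)² = ⅑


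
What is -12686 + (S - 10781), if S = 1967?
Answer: -21500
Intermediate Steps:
-12686 + (S - 10781) = -12686 + (1967 - 10781) = -12686 - 8814 = -21500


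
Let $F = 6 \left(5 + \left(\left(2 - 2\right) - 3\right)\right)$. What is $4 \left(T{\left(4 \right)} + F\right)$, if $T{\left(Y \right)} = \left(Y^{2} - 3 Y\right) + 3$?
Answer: $76$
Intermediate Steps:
$F = 12$ ($F = 6 \left(5 + \left(0 - 3\right)\right) = 6 \left(5 - 3\right) = 6 \cdot 2 = 12$)
$T{\left(Y \right)} = 3 + Y^{2} - 3 Y$
$4 \left(T{\left(4 \right)} + F\right) = 4 \left(\left(3 + 4^{2} - 12\right) + 12\right) = 4 \left(\left(3 + 16 - 12\right) + 12\right) = 4 \left(7 + 12\right) = 4 \cdot 19 = 76$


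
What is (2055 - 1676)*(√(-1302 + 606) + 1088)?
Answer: 412352 + 758*I*√174 ≈ 4.1235e+5 + 9998.7*I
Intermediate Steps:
(2055 - 1676)*(√(-1302 + 606) + 1088) = 379*(√(-696) + 1088) = 379*(2*I*√174 + 1088) = 379*(1088 + 2*I*√174) = 412352 + 758*I*√174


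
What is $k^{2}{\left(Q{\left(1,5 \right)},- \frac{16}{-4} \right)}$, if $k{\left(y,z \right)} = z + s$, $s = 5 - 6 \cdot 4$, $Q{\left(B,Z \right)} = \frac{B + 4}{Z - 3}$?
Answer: $225$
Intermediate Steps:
$Q{\left(B,Z \right)} = \frac{4 + B}{-3 + Z}$
$s = -19$ ($s = 5 - 24 = -19$)
$k{\left(y,z \right)} = -19 + z$ ($k{\left(y,z \right)} = z - 19 = -19 + z$)
$k^{2}{\left(Q{\left(1,5 \right)},- \frac{16}{-4} \right)} = \left(-19 - \frac{16}{-4}\right)^{2} = \left(-19 - -4\right)^{2} = \left(-19 + 4\right)^{2} = \left(-15\right)^{2} = 225$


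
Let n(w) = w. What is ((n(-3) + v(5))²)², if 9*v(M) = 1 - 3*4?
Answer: 2085136/6561 ≈ 317.81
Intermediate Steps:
v(M) = -11/9 (v(M) = (1 - 3*4)/9 = (1 - 12)/9 = (⅑)*(-11) = -11/9)
((n(-3) + v(5))²)² = ((-3 - 11/9)²)² = ((-38/9)²)² = (1444/81)² = 2085136/6561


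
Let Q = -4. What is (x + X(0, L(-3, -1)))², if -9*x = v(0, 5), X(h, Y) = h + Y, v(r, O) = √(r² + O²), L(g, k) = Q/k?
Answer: 961/81 ≈ 11.864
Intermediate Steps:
L(g, k) = -4/k
v(r, O) = √(O² + r²)
X(h, Y) = Y + h
x = -5/9 (x = -√(5² + 0²)/9 = -√(25 + 0)/9 = -√25/9 = -⅑*5 = -5/9 ≈ -0.55556)
(x + X(0, L(-3, -1)))² = (-5/9 + (-4/(-1) + 0))² = (-5/9 + (-4*(-1) + 0))² = (-5/9 + (4 + 0))² = (-5/9 + 4)² = (31/9)² = 961/81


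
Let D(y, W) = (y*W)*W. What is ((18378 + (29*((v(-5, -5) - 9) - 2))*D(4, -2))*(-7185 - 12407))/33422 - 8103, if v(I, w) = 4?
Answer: -16683689/983 ≈ -16972.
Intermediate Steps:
D(y, W) = y*W**2 (D(y, W) = (W*y)*W = y*W**2)
((18378 + (29*((v(-5, -5) - 9) - 2))*D(4, -2))*(-7185 - 12407))/33422 - 8103 = ((18378 + (29*((4 - 9) - 2))*(4*(-2)**2))*(-7185 - 12407))/33422 - 8103 = ((18378 + (29*(-5 - 2))*(4*4))*(-19592))*(1/33422) - 8103 = ((18378 + (29*(-7))*16)*(-19592))*(1/33422) - 8103 = ((18378 - 203*16)*(-19592))*(1/33422) - 8103 = ((18378 - 3248)*(-19592))*(1/33422) - 8103 = (15130*(-19592))*(1/33422) - 8103 = -296426960*1/33422 - 8103 = -8718440/983 - 8103 = -16683689/983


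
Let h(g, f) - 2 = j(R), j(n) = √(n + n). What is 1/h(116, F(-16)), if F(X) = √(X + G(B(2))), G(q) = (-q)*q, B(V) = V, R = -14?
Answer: 1/16 - I*√7/16 ≈ 0.0625 - 0.16536*I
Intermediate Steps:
G(q) = -q²
F(X) = √(-4 + X) (F(X) = √(X - 1*2²) = √(X - 1*4) = √(X - 4) = √(-4 + X))
j(n) = √2*√n (j(n) = √(2*n) = √2*√n)
h(g, f) = 2 + 2*I*√7 (h(g, f) = 2 + √2*√(-14) = 2 + √2*(I*√14) = 2 + 2*I*√7)
1/h(116, F(-16)) = 1/(2 + 2*I*√7)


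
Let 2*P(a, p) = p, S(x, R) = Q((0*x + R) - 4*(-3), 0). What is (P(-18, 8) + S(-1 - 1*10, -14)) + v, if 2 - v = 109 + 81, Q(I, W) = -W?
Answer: -184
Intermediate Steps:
S(x, R) = 0 (S(x, R) = -1*0 = 0)
P(a, p) = p/2
v = -188 (v = 2 - (109 + 81) = 2 - 1*190 = 2 - 190 = -188)
(P(-18, 8) + S(-1 - 1*10, -14)) + v = ((½)*8 + 0) - 188 = (4 + 0) - 188 = 4 - 188 = -184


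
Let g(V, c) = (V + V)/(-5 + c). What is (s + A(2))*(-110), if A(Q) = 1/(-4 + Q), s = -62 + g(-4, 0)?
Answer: 6699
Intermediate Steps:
g(V, c) = 2*V/(-5 + c) (g(V, c) = (2*V)/(-5 + c) = 2*V/(-5 + c))
s = -302/5 (s = -62 + 2*(-4)/(-5 + 0) = -62 + 2*(-4)/(-5) = -62 + 2*(-4)*(-⅕) = -62 + 8/5 = -302/5 ≈ -60.400)
(s + A(2))*(-110) = (-302/5 + 1/(-4 + 2))*(-110) = (-302/5 + 1/(-2))*(-110) = (-302/5 - ½)*(-110) = -609/10*(-110) = 6699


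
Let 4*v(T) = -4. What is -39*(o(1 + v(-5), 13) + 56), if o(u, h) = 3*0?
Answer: -2184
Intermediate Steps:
v(T) = -1 (v(T) = (¼)*(-4) = -1)
o(u, h) = 0
-39*(o(1 + v(-5), 13) + 56) = -39*(0 + 56) = -39*56 = -2184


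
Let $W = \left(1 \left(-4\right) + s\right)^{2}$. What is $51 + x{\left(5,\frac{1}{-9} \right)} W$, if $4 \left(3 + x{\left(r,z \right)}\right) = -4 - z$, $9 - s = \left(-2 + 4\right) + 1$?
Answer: $\frac{316}{9} \approx 35.111$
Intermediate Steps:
$s = 6$ ($s = 9 - \left(\left(-2 + 4\right) + 1\right) = 9 - \left(2 + 1\right) = 9 - 3 = 6$)
$W = 4$ ($W = \left(1 \left(-4\right) + 6\right)^{2} = \left(-4 + 6\right)^{2} = 2^{2} = 4$)
$x{\left(r,z \right)} = -4 - \frac{z}{4}$ ($x{\left(r,z \right)} = -3 + \frac{-4 - z}{4} = -3 - \left(1 + \frac{z}{4}\right) = -4 - \frac{z}{4}$)
$51 + x{\left(5,\frac{1}{-9} \right)} W = 51 + \left(-4 - \frac{1}{4 \left(-9\right)}\right) 4 = 51 + \left(-4 - - \frac{1}{36}\right) 4 = 51 + \left(-4 + \frac{1}{36}\right) 4 = 51 - \frac{143}{9} = \frac{316}{9}$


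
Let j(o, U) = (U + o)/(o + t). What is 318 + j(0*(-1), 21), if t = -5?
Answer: 1569/5 ≈ 313.80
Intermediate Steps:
j(o, U) = (U + o)/(-5 + o) (j(o, U) = (U + o)/(o - 5) = (U + o)/(-5 + o))
318 + j(0*(-1), 21) = 318 + (21 + 0*(-1))/(-5 + 0*(-1)) = 318 + (21 + 0)/(-5 + 0) = 318 + 21/(-5) = 318 - ⅕*21 = 318 - 21/5 = 1569/5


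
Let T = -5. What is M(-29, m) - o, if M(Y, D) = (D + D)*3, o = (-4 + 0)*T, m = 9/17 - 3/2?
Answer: -439/17 ≈ -25.824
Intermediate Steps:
m = -33/34 (m = 9*(1/17) - 3*½ = 9/17 - 3/2 = -33/34 ≈ -0.97059)
o = 20 (o = (-4 + 0)*(-5) = -4*(-5) = 20)
M(Y, D) = 6*D (M(Y, D) = (2*D)*3 = 6*D)
M(-29, m) - o = 6*(-33/34) - 1*20 = -99/17 - 20 = -439/17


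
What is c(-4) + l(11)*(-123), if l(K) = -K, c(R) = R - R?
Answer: 1353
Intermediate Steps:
c(R) = 0
c(-4) + l(11)*(-123) = 0 - 1*11*(-123) = 0 - 11*(-123) = 0 + 1353 = 1353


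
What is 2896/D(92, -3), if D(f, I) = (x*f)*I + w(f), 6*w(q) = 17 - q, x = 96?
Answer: -5792/53017 ≈ -0.10925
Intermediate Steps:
w(q) = 17/6 - q/6 (w(q) = (17 - q)/6 = 17/6 - q/6)
D(f, I) = 17/6 - f/6 + 96*I*f (D(f, I) = (96*f)*I + (17/6 - f/6) = 96*I*f + (17/6 - f/6) = 17/6 - f/6 + 96*I*f)
2896/D(92, -3) = 2896/(17/6 - ⅙*92 + 96*(-3)*92) = 2896/(17/6 - 46/3 - 26496) = 2896/(-53017/2) = 2896*(-2/53017) = -5792/53017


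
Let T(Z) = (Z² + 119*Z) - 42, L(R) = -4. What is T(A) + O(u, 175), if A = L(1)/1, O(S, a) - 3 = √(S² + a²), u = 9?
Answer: -499 + √30706 ≈ -323.77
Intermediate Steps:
O(S, a) = 3 + √(S² + a²)
A = -4 (A = -4/1 = -4*1 = -4)
T(Z) = -42 + Z² + 119*Z
T(A) + O(u, 175) = (-42 + (-4)² + 119*(-4)) + (3 + √(9² + 175²)) = (-42 + 16 - 476) + (3 + √(81 + 30625)) = -502 + (3 + √30706) = -499 + √30706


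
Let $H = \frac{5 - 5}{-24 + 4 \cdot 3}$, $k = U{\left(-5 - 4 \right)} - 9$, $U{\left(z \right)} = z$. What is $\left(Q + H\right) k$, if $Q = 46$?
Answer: $-828$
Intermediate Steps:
$k = -18$ ($k = \left(-5 - 4\right) - 9 = -9 - 9 = -18$)
$H = 0$ ($H = \frac{0}{-24 + 12} = \frac{0}{-12} = 0 \left(- \frac{1}{12}\right) = 0$)
$\left(Q + H\right) k = \left(46 + 0\right) \left(-18\right) = 46 \left(-18\right) = -828$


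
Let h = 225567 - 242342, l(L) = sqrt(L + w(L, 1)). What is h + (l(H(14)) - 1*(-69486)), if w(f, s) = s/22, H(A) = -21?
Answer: 52711 + I*sqrt(10142)/22 ≈ 52711.0 + 4.5776*I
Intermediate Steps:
w(f, s) = s/22 (w(f, s) = s*(1/22) = s/22)
l(L) = sqrt(1/22 + L) (l(L) = sqrt(L + (1/22)*1) = sqrt(L + 1/22) = sqrt(1/22 + L))
h = -16775
h + (l(H(14)) - 1*(-69486)) = -16775 + (sqrt(22 + 484*(-21))/22 - 1*(-69486)) = -16775 + (sqrt(22 - 10164)/22 + 69486) = -16775 + (sqrt(-10142)/22 + 69486) = -16775 + ((I*sqrt(10142))/22 + 69486) = -16775 + (I*sqrt(10142)/22 + 69486) = -16775 + (69486 + I*sqrt(10142)/22) = 52711 + I*sqrt(10142)/22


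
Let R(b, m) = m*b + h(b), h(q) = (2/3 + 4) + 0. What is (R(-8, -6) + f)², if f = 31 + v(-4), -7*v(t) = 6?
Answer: 3024121/441 ≈ 6857.4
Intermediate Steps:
v(t) = -6/7 (v(t) = -⅐*6 = -6/7)
h(q) = 14/3 (h(q) = (2*(⅓) + 4) + 0 = (⅔ + 4) + 0 = 14/3 + 0 = 14/3)
f = 211/7 (f = 31 - 6/7 = 211/7 ≈ 30.143)
R(b, m) = 14/3 + b*m (R(b, m) = m*b + 14/3 = b*m + 14/3 = 14/3 + b*m)
(R(-8, -6) + f)² = ((14/3 - 8*(-6)) + 211/7)² = ((14/3 + 48) + 211/7)² = (158/3 + 211/7)² = (1739/21)² = 3024121/441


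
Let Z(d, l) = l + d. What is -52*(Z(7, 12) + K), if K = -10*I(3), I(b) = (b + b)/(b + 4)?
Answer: -3796/7 ≈ -542.29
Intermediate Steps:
I(b) = 2*b/(4 + b) (I(b) = (2*b)/(4 + b) = 2*b/(4 + b))
Z(d, l) = d + l
K = -60/7 (K = -20*3/(4 + 3) = -20*3/7 = -10*6/7 = -60/7 ≈ -8.5714)
-52*(Z(7, 12) + K) = -52*((7 + 12) - 60/7) = -52*(19 - 60/7) = -52*73/7 = -3796/7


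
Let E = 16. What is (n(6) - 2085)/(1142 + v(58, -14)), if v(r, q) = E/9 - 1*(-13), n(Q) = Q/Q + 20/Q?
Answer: -18726/10411 ≈ -1.7987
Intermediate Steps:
n(Q) = 1 + 20/Q
v(r, q) = 133/9 (v(r, q) = 16/9 - 1*(-13) = 16*(⅑) + 13 = 16/9 + 13 = 133/9)
(n(6) - 2085)/(1142 + v(58, -14)) = ((20 + 6)/6 - 2085)/(1142 + 133/9) = ((⅙)*26 - 2085)/(10411/9) = (13/3 - 2085)*(9/10411) = -6242/3*9/10411 = -18726/10411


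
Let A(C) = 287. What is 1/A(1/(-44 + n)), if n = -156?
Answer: 1/287 ≈ 0.0034843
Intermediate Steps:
1/A(1/(-44 + n)) = 1/287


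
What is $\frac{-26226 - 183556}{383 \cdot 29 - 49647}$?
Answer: $\frac{104891}{19270} \approx 5.4432$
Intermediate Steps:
$\frac{-26226 - 183556}{383 \cdot 29 - 49647} = - \frac{209782}{11107 - 49647} = - \frac{209782}{-38540} = \left(-209782\right) \left(- \frac{1}{38540}\right) = \frac{104891}{19270}$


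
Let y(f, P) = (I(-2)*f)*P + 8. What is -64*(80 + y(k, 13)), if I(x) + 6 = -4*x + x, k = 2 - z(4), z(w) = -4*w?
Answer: -5632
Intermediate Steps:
k = 18 (k = 2 - (-4)*4 = 2 - 1*(-16) = 2 + 16 = 18)
I(x) = -6 - 3*x (I(x) = -6 + (-4*x + x) = -6 - 3*x)
y(f, P) = 8 (y(f, P) = ((-6 - 3*(-2))*f)*P + 8 = ((-6 + 6)*f)*P + 8 = (0*f)*P + 8 = 0*P + 8 = 0 + 8 = 8)
-64*(80 + y(k, 13)) = -64*(80 + 8) = -64*88 = -5632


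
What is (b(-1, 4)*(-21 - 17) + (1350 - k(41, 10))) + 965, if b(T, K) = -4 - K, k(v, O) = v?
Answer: 2578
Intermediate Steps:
(b(-1, 4)*(-21 - 17) + (1350 - k(41, 10))) + 965 = ((-4 - 1*4)*(-21 - 17) + (1350 - 1*41)) + 965 = ((-4 - 4)*(-38) + (1350 - 41)) + 965 = (-8*(-38) + 1309) + 965 = (304 + 1309) + 965 = 1613 + 965 = 2578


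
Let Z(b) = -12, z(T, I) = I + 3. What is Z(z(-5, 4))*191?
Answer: -2292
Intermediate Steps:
z(T, I) = 3 + I
Z(z(-5, 4))*191 = -12*191 = -2292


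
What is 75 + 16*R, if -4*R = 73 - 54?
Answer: -1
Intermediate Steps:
R = -19/4 (R = -(73 - 54)/4 = -¼*19 = -19/4 ≈ -4.7500)
75 + 16*R = 75 + 16*(-19/4) = 75 - 76 = -1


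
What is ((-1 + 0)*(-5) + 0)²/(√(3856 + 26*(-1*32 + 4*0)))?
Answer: 25*√21/252 ≈ 0.45462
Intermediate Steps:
((-1 + 0)*(-5) + 0)²/(√(3856 + 26*(-1*32 + 4*0))) = (-1*(-5) + 0)²/(√(3856 + 26*(-32 + 0))) = (5 + 0)²/(√(3856 + 26*(-32))) = 5²/(√(3856 - 832)) = 25/(√3024) = 25/((12*√21)) = 25*(√21/252) = 25*√21/252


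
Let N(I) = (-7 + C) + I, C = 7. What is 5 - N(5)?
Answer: 0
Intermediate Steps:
N(I) = I (N(I) = (-7 + 7) + I = 0 + I = I)
5 - N(5) = 5 - 1*5 = 5 - 5 = 0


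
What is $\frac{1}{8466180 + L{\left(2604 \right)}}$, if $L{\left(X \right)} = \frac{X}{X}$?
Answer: $\frac{1}{8466181} \approx 1.1812 \cdot 10^{-7}$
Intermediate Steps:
$L{\left(X \right)} = 1$
$\frac{1}{8466180 + L{\left(2604 \right)}} = \frac{1}{8466180 + 1} = \frac{1}{8466181}$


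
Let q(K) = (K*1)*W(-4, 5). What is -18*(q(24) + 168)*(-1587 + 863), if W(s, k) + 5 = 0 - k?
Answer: -938304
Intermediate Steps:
W(s, k) = -5 - k (W(s, k) = -5 + (0 - k) = -5 - k)
q(K) = -10*K (q(K) = (K*1)*(-5 - 1*5) = K*(-5 - 5) = K*(-10) = -10*K)
-18*(q(24) + 168)*(-1587 + 863) = -18*(-10*24 + 168)*(-1587 + 863) = -18*(-240 + 168)*(-724) = -(-1296)*(-724) = -18*52128 = -938304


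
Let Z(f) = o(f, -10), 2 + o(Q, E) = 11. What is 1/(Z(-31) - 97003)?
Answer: -1/96994 ≈ -1.0310e-5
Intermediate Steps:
o(Q, E) = 9 (o(Q, E) = -2 + 11 = 9)
Z(f) = 9
1/(Z(-31) - 97003) = 1/(9 - 97003) = 1/(-96994) = -1/96994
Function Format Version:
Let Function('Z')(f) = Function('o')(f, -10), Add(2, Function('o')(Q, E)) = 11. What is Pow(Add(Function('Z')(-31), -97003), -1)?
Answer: Rational(-1, 96994) ≈ -1.0310e-5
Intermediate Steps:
Function('o')(Q, E) = 9 (Function('o')(Q, E) = Add(-2, 11) = 9)
Function('Z')(f) = 9
Pow(Add(Function('Z')(-31), -97003), -1) = Pow(Add(9, -97003), -1) = Pow(-96994, -1) = Rational(-1, 96994)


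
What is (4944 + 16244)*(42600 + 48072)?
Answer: 1921158336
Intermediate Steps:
(4944 + 16244)*(42600 + 48072) = 21188*90672 = 1921158336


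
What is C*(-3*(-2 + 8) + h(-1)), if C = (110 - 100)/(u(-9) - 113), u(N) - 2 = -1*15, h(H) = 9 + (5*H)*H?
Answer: 20/63 ≈ 0.31746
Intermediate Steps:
h(H) = 9 + 5*H**2
u(N) = -13 (u(N) = 2 - 1*15 = 2 - 15 = -13)
C = -5/63 (C = (110 - 100)/(-13 - 113) = 10/(-126) = 10*(-1/126) = -5/63 ≈ -0.079365)
C*(-3*(-2 + 8) + h(-1)) = -5*(-3*(-2 + 8) + (9 + 5*(-1)**2))/63 = -5*(-3*6 + (9 + 5*1))/63 = -5*(-18 + (9 + 5))/63 = -5*(-18 + 14)/63 = -5/63*(-4) = 20/63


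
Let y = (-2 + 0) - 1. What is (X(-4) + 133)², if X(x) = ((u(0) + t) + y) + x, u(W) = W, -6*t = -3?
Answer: 64009/4 ≈ 16002.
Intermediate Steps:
t = ½ (t = -⅙*(-3) = ½ ≈ 0.50000)
y = -3 (y = -2 - 1 = -3)
X(x) = -5/2 + x (X(x) = ((0 + ½) - 3) + x = (½ - 3) + x = -5/2 + x)
(X(-4) + 133)² = ((-5/2 - 4) + 133)² = (-13/2 + 133)² = (253/2)² = 64009/4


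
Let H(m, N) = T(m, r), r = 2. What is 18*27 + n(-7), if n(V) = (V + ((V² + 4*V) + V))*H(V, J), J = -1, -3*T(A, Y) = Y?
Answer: 1444/3 ≈ 481.33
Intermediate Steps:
T(A, Y) = -Y/3
H(m, N) = -⅔ (H(m, N) = -⅓*2 = -⅔)
n(V) = -4*V - 2*V²/3 (n(V) = (V + ((V² + 4*V) + V))*(-⅔) = (V + (V² + 5*V))*(-⅔) = (V² + 6*V)*(-⅔) = -4*V - 2*V²/3)
18*27 + n(-7) = 18*27 - ⅔*(-7)*(6 - 7) = 486 - ⅔*(-7)*(-1) = 486 - 14/3 = 1444/3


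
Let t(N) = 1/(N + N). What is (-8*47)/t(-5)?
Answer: 3760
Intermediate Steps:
t(N) = 1/(2*N)
(-8*47)/t(-5) = (-8*47)/(((1/2)/(-5))) = -376/((1/2)*(-1/5)) = -376/(-1/10) = -376*(-10) = 3760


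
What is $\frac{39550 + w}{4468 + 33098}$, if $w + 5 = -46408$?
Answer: $- \frac{6863}{37566} \approx -0.18269$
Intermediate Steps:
$w = -46413$ ($w = -5 - 46408 = -46413$)
$\frac{39550 + w}{4468 + 33098} = \frac{39550 - 46413}{4468 + 33098} = - \frac{6863}{37566}$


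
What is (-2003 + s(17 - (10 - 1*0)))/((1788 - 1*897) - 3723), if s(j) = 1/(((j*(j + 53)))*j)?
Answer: 5888819/8326080 ≈ 0.70727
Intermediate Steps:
s(j) = 1/(j²*(53 + j)) (s(j) = 1/(((j*(53 + j)))*j) = (1/(j*(53 + j)))/j = 1/(j²*(53 + j)))
(-2003 + s(17 - (10 - 1*0)))/((1788 - 1*897) - 3723) = (-2003 + 1/((17 - (10 - 1*0))²*(53 + (17 - (10 - 1*0)))))/((1788 - 1*897) - 3723) = (-2003 + 1/((17 - (10 + 0))²*(53 + (17 - (10 + 0)))))/((1788 - 897) - 3723) = (-2003 + 1/((17 - 1*10)²*(53 + (17 - 1*10))))/(891 - 3723) = (-2003 + 1/((17 - 10)²*(53 + (17 - 10))))/(-2832) = (-2003 + 1/(7²*(53 + 7)))*(-1/2832) = (-2003 + (1/49)/60)*(-1/2832) = (-2003 + (1/49)*(1/60))*(-1/2832) = (-2003 + 1/2940)*(-1/2832) = -5888819/2940*(-1/2832) = 5888819/8326080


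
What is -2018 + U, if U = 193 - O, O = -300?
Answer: -1525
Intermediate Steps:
U = 493 (U = 193 - 1*(-300) = 193 + 300 = 493)
-2018 + U = -2018 + 493 = -1525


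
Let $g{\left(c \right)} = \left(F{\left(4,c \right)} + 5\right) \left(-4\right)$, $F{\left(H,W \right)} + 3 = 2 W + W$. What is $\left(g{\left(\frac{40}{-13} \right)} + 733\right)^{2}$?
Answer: $\frac{98109025}{169} \approx 5.8053 \cdot 10^{5}$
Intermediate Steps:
$F{\left(H,W \right)} = -3 + 3 W$ ($F{\left(H,W \right)} = -3 + \left(2 W + W\right) = -3 + 3 W$)
$g{\left(c \right)} = -8 - 12 c$ ($g{\left(c \right)} = \left(\left(-3 + 3 c\right) + 5\right) \left(-4\right) = \left(2 + 3 c\right) \left(-4\right) = -8 - 12 c$)
$\left(g{\left(\frac{40}{-13} \right)} + 733\right)^{2} = \left(\left(-8 - 12 \frac{40}{-13}\right) + 733\right)^{2} = \left(\left(-8 - 12 \cdot 40 \left(- \frac{1}{13}\right)\right) + 733\right)^{2} = \left(\left(-8 - - \frac{480}{13}\right) + 733\right)^{2} = \left(\left(-8 + \frac{480}{13}\right) + 733\right)^{2} = \left(\frac{376}{13} + 733\right)^{2} = \left(\frac{9905}{13}\right)^{2} = \frac{98109025}{169}$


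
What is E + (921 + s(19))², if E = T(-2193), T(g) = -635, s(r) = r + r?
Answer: 919046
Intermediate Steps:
s(r) = 2*r
E = -635
E + (921 + s(19))² = -635 + (921 + 2*19)² = -635 + (921 + 38)² = -635 + 959² = -635 + 919681 = 919046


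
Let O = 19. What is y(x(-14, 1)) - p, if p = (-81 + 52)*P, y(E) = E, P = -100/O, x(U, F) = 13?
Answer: -2653/19 ≈ -139.63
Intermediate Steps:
P = -100/19 ≈ -5.2632
p = 2900/19 (p = (-81 + 52)*(-100/19) = -29*(-100/19) = 2900/19 ≈ 152.63)
y(x(-14, 1)) - p = 13 - 1*2900/19 = 13 - 2900/19 = -2653/19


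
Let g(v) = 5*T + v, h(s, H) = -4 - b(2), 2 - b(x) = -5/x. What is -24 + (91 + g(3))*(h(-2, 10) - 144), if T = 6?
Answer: -18934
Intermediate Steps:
b(x) = 2 + 5/x (b(x) = 2 - (-5)/x = 2 + 5/x)
h(s, H) = -17/2 (h(s, H) = -4 - (2 + 5/2) = -4 - 1*9/2 = -4 - 9/2 = -17/2)
g(v) = 30 + v (g(v) = 5*6 + v = 30 + v)
-24 + (91 + g(3))*(h(-2, 10) - 144) = -24 + (91 + (30 + 3))*(-17/2 - 144) = -24 + (91 + 33)*(-305/2) = -24 + 124*(-305/2) = -24 - 18910 = -18934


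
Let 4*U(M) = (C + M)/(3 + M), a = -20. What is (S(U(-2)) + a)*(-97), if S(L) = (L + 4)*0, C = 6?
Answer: 1940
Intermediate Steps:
U(M) = (6 + M)/(4*(3 + M)) (U(M) = ((6 + M)/(3 + M))/4 = (6 + M)/(4*(3 + M)))
S(L) = 0 (S(L) = (4 + L)*0 = 0)
(S(U(-2)) + a)*(-97) = (0 - 20)*(-97) = -20*(-97) = 1940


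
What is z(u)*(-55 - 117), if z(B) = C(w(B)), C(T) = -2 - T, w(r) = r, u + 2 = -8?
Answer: -1376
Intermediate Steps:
u = -10 (u = -2 - 8 = -10)
z(B) = -2 - B
z(u)*(-55 - 117) = (-2 - 1*(-10))*(-55 - 117) = (-2 + 10)*(-172) = 8*(-172) = -1376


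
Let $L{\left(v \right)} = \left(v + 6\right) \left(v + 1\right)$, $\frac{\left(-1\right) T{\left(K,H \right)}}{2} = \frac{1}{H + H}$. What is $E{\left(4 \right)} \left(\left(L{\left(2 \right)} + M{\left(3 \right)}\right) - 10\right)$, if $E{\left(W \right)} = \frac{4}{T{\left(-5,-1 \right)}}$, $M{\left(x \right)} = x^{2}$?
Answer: $92$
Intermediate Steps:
$T{\left(K,H \right)} = - \frac{1}{H}$ ($T{\left(K,H \right)} = - \frac{2}{H + H} = - \frac{2}{2 H} = - 2 \frac{1}{2 H} = - \frac{1}{H}$)
$L{\left(v \right)} = \left(1 + v\right) \left(6 + v\right)$ ($L{\left(v \right)} = \left(6 + v\right) \left(1 + v\right) = \left(1 + v\right) \left(6 + v\right)$)
$E{\left(W \right)} = 4$ ($E{\left(W \right)} = \frac{4}{\left(-1\right) \frac{1}{-1}} = \frac{4}{\left(-1\right) \left(-1\right)} = \frac{4}{1} = 4 \cdot 1 = 4$)
$E{\left(4 \right)} \left(\left(L{\left(2 \right)} + M{\left(3 \right)}\right) - 10\right) = 4 \left(\left(\left(6 + 2^{2} + 7 \cdot 2\right) + 3^{2}\right) - 10\right) = 4 \left(\left(\left(6 + 4 + 14\right) + 9\right) - 10\right) = 4 \left(\left(24 + 9\right) - 10\right) = 4 \left(33 - 10\right) = 4 \cdot 23 = 92$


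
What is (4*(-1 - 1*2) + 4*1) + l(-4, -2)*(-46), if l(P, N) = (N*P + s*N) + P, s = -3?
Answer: -468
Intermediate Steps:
l(P, N) = P - 3*N + N*P (l(P, N) = (N*P - 3*N) + P = (-3*N + N*P) + P = P - 3*N + N*P)
(4*(-1 - 1*2) + 4*1) + l(-4, -2)*(-46) = (4*(-1 - 1*2) + 4*1) + (-4 - 3*(-2) - 2*(-4))*(-46) = (4*(-1 - 2) + 4) + (-4 + 6 + 8)*(-46) = (4*(-3) + 4) + 10*(-46) = (-12 + 4) - 460 = -8 - 460 = -468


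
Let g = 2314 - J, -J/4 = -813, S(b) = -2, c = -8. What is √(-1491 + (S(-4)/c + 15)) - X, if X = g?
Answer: 938 + I*√5903/2 ≈ 938.0 + 38.415*I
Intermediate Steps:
J = 3252 (J = -4*(-813) = 3252)
g = -938 (g = 2314 - 1*3252 = 2314 - 3252 = -938)
X = -938
√(-1491 + (S(-4)/c + 15)) - X = √(-1491 + (-2/(-8) + 15)) - 1*(-938) = √(-1491 + (-⅛*(-2) + 15)) + 938 = √(-1491 + (¼ + 15)) + 938 = √(-1491 + 61/4) + 938 = √(-5903/4) + 938 = I*√5903/2 + 938 = 938 + I*√5903/2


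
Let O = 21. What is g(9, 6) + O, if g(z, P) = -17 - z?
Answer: -5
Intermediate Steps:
g(9, 6) + O = (-17 - 1*9) + 21 = (-17 - 9) + 21 = -26 + 21 = -5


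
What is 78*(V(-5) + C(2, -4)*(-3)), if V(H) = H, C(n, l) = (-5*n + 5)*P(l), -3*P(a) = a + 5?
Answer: -780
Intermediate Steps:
P(a) = -5/3 - a/3 (P(a) = -(a + 5)/3 = -(5 + a)/3 = -5/3 - a/3)
C(n, l) = (5 - 5*n)*(-5/3 - l/3) (C(n, l) = (-5*n + 5)*(-5/3 - l/3) = (5 - 5*n)*(-5/3 - l/3))
78*(V(-5) + C(2, -4)*(-3)) = 78*(-5 + (5*(-1 + 2)*(5 - 4)/3)*(-3)) = 78*(-5 + ((5/3)*1*1)*(-3)) = 78*(-5 + (5/3)*(-3)) = 78*(-5 - 5) = 78*(-10) = -780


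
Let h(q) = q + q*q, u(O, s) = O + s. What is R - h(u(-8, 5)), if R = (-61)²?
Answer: 3715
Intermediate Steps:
h(q) = q + q²
R = 3721
R - h(u(-8, 5)) = 3721 - (-8 + 5)*(1 + (-8 + 5)) = 3721 - (-3)*(1 - 3) = 3721 - (-3)*(-2) = 3721 - 1*6 = 3721 - 6 = 3715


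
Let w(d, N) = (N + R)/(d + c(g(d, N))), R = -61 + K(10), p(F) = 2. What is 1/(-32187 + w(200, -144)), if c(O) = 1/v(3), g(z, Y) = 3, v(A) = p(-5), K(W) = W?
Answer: -401/12907377 ≈ -3.1068e-5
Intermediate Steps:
v(A) = 2
R = -51 (R = -61 + 10 = -51)
c(O) = ½ (c(O) = 1/2 = ½)
w(d, N) = (-51 + N)/(½ + d) (w(d, N) = (N - 51)/(d + ½) = (-51 + N)/(½ + d))
1/(-32187 + w(200, -144)) = 1/(-32187 + 2*(-51 - 144)/(1 + 2*200)) = 1/(-32187 + 2*(-195)/(1 + 400)) = 1/(-32187 + 2*(-195)/401) = 1/(-32187 + 2*(1/401)*(-195)) = 1/(-32187 - 390/401) = 1/(-12907377/401) = -401/12907377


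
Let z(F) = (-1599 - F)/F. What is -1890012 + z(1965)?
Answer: -1237959048/655 ≈ -1.8900e+6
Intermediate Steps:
z(F) = (-1599 - F)/F
-1890012 + z(1965) = -1890012 + (-1599 - 1*1965)/1965 = -1890012 + (-1599 - 1965)/1965 = -1890012 + (1/1965)*(-3564) = -1890012 - 1188/655 = -1237959048/655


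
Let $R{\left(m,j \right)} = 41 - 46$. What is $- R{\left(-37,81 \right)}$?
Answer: $5$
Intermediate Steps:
$R{\left(m,j \right)} = -5$ ($R{\left(m,j \right)} = 41 - 46 = -5$)
$- R{\left(-37,81 \right)} = \left(-1\right) \left(-5\right) = 5$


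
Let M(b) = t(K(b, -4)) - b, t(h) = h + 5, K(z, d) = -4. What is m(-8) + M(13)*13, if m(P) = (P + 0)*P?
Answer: -92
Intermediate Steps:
t(h) = 5 + h
m(P) = P**2 (m(P) = P*P = P**2)
M(b) = 1 - b (M(b) = (5 - 4) - b = 1 - b)
m(-8) + M(13)*13 = (-8)**2 + (1 - 1*13)*13 = 64 + (1 - 13)*13 = 64 - 12*13 = 64 - 156 = -92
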